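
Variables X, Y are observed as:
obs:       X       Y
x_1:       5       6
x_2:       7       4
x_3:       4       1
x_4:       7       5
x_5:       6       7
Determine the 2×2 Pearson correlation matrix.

Step 1 — column means:
  mean(X) = (5 + 7 + 4 + 7 + 6) / 5 = 29/5 = 5.8
  mean(Y) = (6 + 4 + 1 + 5 + 7) / 5 = 23/5 = 4.6

Step 2 — sample variances and covariances s[i,j] = (1/(n-1)) · Σ_k (x_{k,i} - mean_i) · (x_{k,j} - mean_j), with n-1 = 4:
  s[X,X] = ((-0.8)·(-0.8) + (1.2)·(1.2) + (-1.8)·(-1.8) + (1.2)·(1.2) + (0.2)·(0.2)) / 4 = 6.8/4 = 1.7
  s[X,Y] = ((-0.8)·(1.4) + (1.2)·(-0.6) + (-1.8)·(-3.6) + (1.2)·(0.4) + (0.2)·(2.4)) / 4 = 5.6/4 = 1.4
  s[Y,Y] = ((1.4)·(1.4) + (-0.6)·(-0.6) + (-3.6)·(-3.6) + (0.4)·(0.4) + (2.4)·(2.4)) / 4 = 21.2/4 = 5.3
  Sample standard deviations s_i = √(s[i,i]):
  s(X) = √(1.7) = 1.3038
  s(Y) = √(5.3) = 2.3022

Step 3 — r_{ij} = s_{ij} / (s_i · s_j):
  r[X,X] = 1 (diagonal).
  r[X,Y] = 1.4 / (1.3038 · 2.3022) = 1.4 / 3.0017 = 0.4664
  r[Y,Y] = 1 (diagonal).

R is symmetric with unit diagonal. Assembling:

R = [[1, 0.4664],
 [0.4664, 1]]


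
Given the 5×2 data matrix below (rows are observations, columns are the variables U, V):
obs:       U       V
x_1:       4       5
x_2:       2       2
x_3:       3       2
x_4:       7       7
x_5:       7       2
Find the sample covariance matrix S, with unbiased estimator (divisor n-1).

Step 1 — column means:
  mean(U) = (4 + 2 + 3 + 7 + 7) / 5 = 23/5 = 4.6
  mean(V) = (5 + 2 + 2 + 7 + 2) / 5 = 18/5 = 3.6

Step 2 — sample covariance S[i,j] = (1/(n-1)) · Σ_k (x_{k,i} - mean_i) · (x_{k,j} - mean_j), with n-1 = 4.
  S[U,U] = ((-0.6)·(-0.6) + (-2.6)·(-2.6) + (-1.6)·(-1.6) + (2.4)·(2.4) + (2.4)·(2.4)) / 4 = 21.2/4 = 5.3
  S[U,V] = ((-0.6)·(1.4) + (-2.6)·(-1.6) + (-1.6)·(-1.6) + (2.4)·(3.4) + (2.4)·(-1.6)) / 4 = 10.2/4 = 2.55
  S[V,V] = ((1.4)·(1.4) + (-1.6)·(-1.6) + (-1.6)·(-1.6) + (3.4)·(3.4) + (-1.6)·(-1.6)) / 4 = 21.2/4 = 5.3

S is symmetric (S[j,i] = S[i,j]). Assembling:

S = [[5.3, 2.55],
 [2.55, 5.3]]


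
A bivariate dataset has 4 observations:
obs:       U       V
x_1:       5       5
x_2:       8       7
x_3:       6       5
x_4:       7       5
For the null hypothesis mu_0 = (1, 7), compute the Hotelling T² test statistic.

Step 1 — sample mean vector:
  mean(U) = (5 + 8 + 6 + 7) / 4 = 26/4 = 6.5
  mean(V) = (5 + 7 + 5 + 5) / 4 = 22/4 = 5.5
  x̄ = (6.5, 5.5),  deviation x̄ - mu_0 = (6.5, 5.5) - (1, 7) = (5.5, -1.5).

Step 2 — sample covariance matrix, S[i,j] = (1/(n-1)) · Σ_k (x_{k,i} - mean_i) · (x_{k,j} - mean_j), divisor n-1 = 3:
  S[U,U] = ((-1.5)·(-1.5) + (1.5)·(1.5) + (-0.5)·(-0.5) + (0.5)·(0.5)) / 3 = 5/3 = 1.6667
  S[U,V] = ((-1.5)·(-0.5) + (1.5)·(1.5) + (-0.5)·(-0.5) + (0.5)·(-0.5)) / 3 = 3/3 = 1
  S[V,V] = ((-0.5)·(-0.5) + (1.5)·(1.5) + (-0.5)·(-0.5) + (-0.5)·(-0.5)) / 3 = 3/3 = 1
  S = [[1.6667, 1],
 [1, 1]].

Step 3 — invert S. det(S) = 1.6667·1 - (1)² = 0.6667.
  S^{-1} = (1/det) · [[d, -b], [-b, a]] = [[1.5, -1.5],
 [-1.5, 2.5]].

Step 4 — quadratic form (x̄ - mu_0)^T · S^{-1} · (x̄ - mu_0):
  S^{-1} · (x̄ - mu_0) = (10.5, -12),
  (x̄ - mu_0)^T · [...] = (5.5)·(10.5) + (-1.5)·(-12) = 75.75.

Step 5 — scale by n: T² = 4 · 75.75 = 303.

T² ≈ 303


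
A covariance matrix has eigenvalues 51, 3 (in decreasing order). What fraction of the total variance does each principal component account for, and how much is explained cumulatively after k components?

Step 1 — total variance = trace(Sigma) = Σ λ_i = 51 + 3 = 54.

Step 2 — fraction explained by component i = λ_i / Σ λ:
  PC1: 51/54 = 0.9444
  PC2: 3/54 = 0.0556

Step 3 — cumulative fraction after k components = (λ_1 + ... + λ_k) / Σ λ:
  k = 1: 51/54 = 0.9444
  k = 2: (51 + 3)/54 = 54/54 = 1

Summary (fraction, with percent):

explained: PC1 0.9444 (94.44%), PC2 0.0556 (5.56%);  cumulative: 0.9444, 1


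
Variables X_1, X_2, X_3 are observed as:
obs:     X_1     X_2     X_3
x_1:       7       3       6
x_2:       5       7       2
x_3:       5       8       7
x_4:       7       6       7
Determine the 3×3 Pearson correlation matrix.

Step 1 — column means:
  mean(X_1) = (7 + 5 + 5 + 7) / 4 = 24/4 = 6
  mean(X_2) = (3 + 7 + 8 + 6) / 4 = 24/4 = 6
  mean(X_3) = (6 + 2 + 7 + 7) / 4 = 22/4 = 5.5

Step 2 — sample variances and covariances s[i,j] = (1/(n-1)) · Σ_k (x_{k,i} - mean_i) · (x_{k,j} - mean_j), with n-1 = 3:
  s[X_1,X_1] = ((1)·(1) + (-1)·(-1) + (-1)·(-1) + (1)·(1)) / 3 = 4/3 = 1.3333
  s[X_1,X_2] = ((1)·(-3) + (-1)·(1) + (-1)·(2) + (1)·(0)) / 3 = -6/3 = -2
  s[X_1,X_3] = ((1)·(0.5) + (-1)·(-3.5) + (-1)·(1.5) + (1)·(1.5)) / 3 = 4/3 = 1.3333
  s[X_2,X_2] = ((-3)·(-3) + (1)·(1) + (2)·(2) + (0)·(0)) / 3 = 14/3 = 4.6667
  s[X_2,X_3] = ((-3)·(0.5) + (1)·(-3.5) + (2)·(1.5) + (0)·(1.5)) / 3 = -2/3 = -0.6667
  s[X_3,X_3] = ((0.5)·(0.5) + (-3.5)·(-3.5) + (1.5)·(1.5) + (1.5)·(1.5)) / 3 = 17/3 = 5.6667
  Sample standard deviations s_i = √(s[i,i]):
  s(X_1) = √(1.3333) = 1.1547
  s(X_2) = √(4.6667) = 2.1602
  s(X_3) = √(5.6667) = 2.3805

Step 3 — r_{ij} = s_{ij} / (s_i · s_j):
  r[X_1,X_1] = 1 (diagonal).
  r[X_1,X_2] = -2 / (1.1547 · 2.1602) = -2 / 2.4944 = -0.8018
  r[X_1,X_3] = 1.3333 / (1.1547 · 2.3805) = 1.3333 / 2.7487 = 0.4851
  r[X_2,X_2] = 1 (diagonal).
  r[X_2,X_3] = -0.6667 / (2.1602 · 2.3805) = -0.6667 / 5.1424 = -0.1296
  r[X_3,X_3] = 1 (diagonal).

R is symmetric with unit diagonal. Assembling:

R = [[1, -0.8018, 0.4851],
 [-0.8018, 1, -0.1296],
 [0.4851, -0.1296, 1]]


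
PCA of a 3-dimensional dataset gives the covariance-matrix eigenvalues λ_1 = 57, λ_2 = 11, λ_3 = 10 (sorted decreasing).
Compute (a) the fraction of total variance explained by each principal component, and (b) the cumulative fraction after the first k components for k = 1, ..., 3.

Step 1 — total variance = trace(Sigma) = Σ λ_i = 57 + 11 + 10 = 78.

Step 2 — fraction explained by component i = λ_i / Σ λ:
  PC1: 57/78 = 0.7308
  PC2: 11/78 = 0.141
  PC3: 10/78 = 0.1282

Step 3 — cumulative fraction after k components = (λ_1 + ... + λ_k) / Σ λ:
  k = 1: 57/78 = 0.7308
  k = 2: (57 + 11)/78 = 68/78 = 0.8718
  k = 3: (57 + 11 + 10)/78 = 78/78 = 1

Summary (fraction, with percent):

explained: PC1 0.7308 (73.08%), PC2 0.141 (14.1%), PC3 0.1282 (12.82%);  cumulative: 0.7308, 0.8718, 1


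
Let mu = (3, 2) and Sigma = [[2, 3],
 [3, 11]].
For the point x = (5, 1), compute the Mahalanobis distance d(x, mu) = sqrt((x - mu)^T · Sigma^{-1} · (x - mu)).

Step 1 — centre the observation: (x - mu) = (2, -1).

Step 2 — invert Sigma. det(Sigma) = 2·11 - (3)² = 13.
  Sigma^{-1} = (1/det) · [[d, -b], [-b, a]] = [[0.8462, -0.2308],
 [-0.2308, 0.1538]].

Step 3 — form the quadratic (x - mu)^T · Sigma^{-1} · (x - mu):
  Sigma^{-1} · (x - mu) = (1.9231, -0.6154).
  (x - mu)^T · [Sigma^{-1} · (x - mu)] = (2)·(1.9231) + (-1)·(-0.6154) = 4.4615.

Step 4 — take square root: d = √(4.4615) ≈ 2.1122.

d(x, mu) = √(4.4615) ≈ 2.1122


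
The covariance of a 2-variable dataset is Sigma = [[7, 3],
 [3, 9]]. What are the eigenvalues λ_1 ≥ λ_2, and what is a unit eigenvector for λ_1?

Step 1 — characteristic polynomial of 2×2 Sigma:
  det(Sigma - λI) = λ² - trace · λ + det = 0.
  trace = 7 + 9 = 16, det = 7·9 - (3)² = 54.
Step 2 — discriminant:
  Δ = trace² - 4·det = 256 - 216 = 40.
Step 3 — eigenvalues:
  λ = (trace ± √Δ)/2 = (16 ± 6.3246)/2,
  λ_1 = 11.1623,  λ_2 = 4.8377.

Step 4 — unit eigenvector for λ_1: solve (Sigma - λ_1 I)v = 0. First row:
  (7 - 11.1623)·v_x + (3)·v_y = 0, i.e. (-4.1623)·v_x + (3)·v_y = 0,
  so v ∝ (b, λ_1 - a) = (3, 4.1623) = u.
  ||u|| = √((3)² + (4.1623)²) = √(26.3246) ≈ 5.1307,
  v_1 = u/||u|| ≈ (0.5847, 0.8112) (||v_1|| = 1).

λ_1 = 11.1623,  λ_2 = 4.8377;  v_1 ≈ (0.5847, 0.8112)


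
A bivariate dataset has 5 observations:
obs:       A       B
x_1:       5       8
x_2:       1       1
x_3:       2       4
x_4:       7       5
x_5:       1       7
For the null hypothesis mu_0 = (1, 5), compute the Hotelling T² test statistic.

Step 1 — sample mean vector:
  mean(A) = (5 + 1 + 2 + 7 + 1) / 5 = 16/5 = 3.2
  mean(B) = (8 + 1 + 4 + 5 + 7) / 5 = 25/5 = 5
  x̄ = (3.2, 5),  deviation x̄ - mu_0 = (3.2, 5) - (1, 5) = (2.2, 0).

Step 2 — sample covariance matrix, S[i,j] = (1/(n-1)) · Σ_k (x_{k,i} - mean_i) · (x_{k,j} - mean_j), divisor n-1 = 4:
  S[A,A] = ((1.8)·(1.8) + (-2.2)·(-2.2) + (-1.2)·(-1.2) + (3.8)·(3.8) + (-2.2)·(-2.2)) / 4 = 28.8/4 = 7.2
  S[A,B] = ((1.8)·(3) + (-2.2)·(-4) + (-1.2)·(-1) + (3.8)·(0) + (-2.2)·(2)) / 4 = 11/4 = 2.75
  S[B,B] = ((3)·(3) + (-4)·(-4) + (-1)·(-1) + (0)·(0) + (2)·(2)) / 4 = 30/4 = 7.5
  S = [[7.2, 2.75],
 [2.75, 7.5]].

Step 3 — invert S. det(S) = 7.2·7.5 - (2.75)² = 46.4375.
  S^{-1} = (1/det) · [[d, -b], [-b, a]] = [[0.1615, -0.0592],
 [-0.0592, 0.155]].

Step 4 — quadratic form (x̄ - mu_0)^T · S^{-1} · (x̄ - mu_0):
  S^{-1} · (x̄ - mu_0) = (0.3553, -0.1303),
  (x̄ - mu_0)^T · [...] = (2.2)·(0.3553) + (0)·(-0.1303) = 0.7817.

Step 5 — scale by n: T² = 5 · 0.7817 = 3.9085.

T² ≈ 3.9085


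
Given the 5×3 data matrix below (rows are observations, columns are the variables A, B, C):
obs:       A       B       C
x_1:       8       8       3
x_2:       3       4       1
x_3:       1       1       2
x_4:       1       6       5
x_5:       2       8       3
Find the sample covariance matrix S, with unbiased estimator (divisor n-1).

Step 1 — column means:
  mean(A) = (8 + 3 + 1 + 1 + 2) / 5 = 15/5 = 3
  mean(B) = (8 + 4 + 1 + 6 + 8) / 5 = 27/5 = 5.4
  mean(C) = (3 + 1 + 2 + 5 + 3) / 5 = 14/5 = 2.8

Step 2 — sample covariance S[i,j] = (1/(n-1)) · Σ_k (x_{k,i} - mean_i) · (x_{k,j} - mean_j), with n-1 = 4.
  S[A,A] = ((5)·(5) + (0)·(0) + (-2)·(-2) + (-2)·(-2) + (-1)·(-1)) / 4 = 34/4 = 8.5
  S[A,B] = ((5)·(2.6) + (0)·(-1.4) + (-2)·(-4.4) + (-2)·(0.6) + (-1)·(2.6)) / 4 = 18/4 = 4.5
  S[A,C] = ((5)·(0.2) + (0)·(-1.8) + (-2)·(-0.8) + (-2)·(2.2) + (-1)·(0.2)) / 4 = -2/4 = -0.5
  S[B,B] = ((2.6)·(2.6) + (-1.4)·(-1.4) + (-4.4)·(-4.4) + (0.6)·(0.6) + (2.6)·(2.6)) / 4 = 35.2/4 = 8.8
  S[B,C] = ((2.6)·(0.2) + (-1.4)·(-1.8) + (-4.4)·(-0.8) + (0.6)·(2.2) + (2.6)·(0.2)) / 4 = 8.4/4 = 2.1
  S[C,C] = ((0.2)·(0.2) + (-1.8)·(-1.8) + (-0.8)·(-0.8) + (2.2)·(2.2) + (0.2)·(0.2)) / 4 = 8.8/4 = 2.2

S is symmetric (S[j,i] = S[i,j]). Assembling:

S = [[8.5, 4.5, -0.5],
 [4.5, 8.8, 2.1],
 [-0.5, 2.1, 2.2]]


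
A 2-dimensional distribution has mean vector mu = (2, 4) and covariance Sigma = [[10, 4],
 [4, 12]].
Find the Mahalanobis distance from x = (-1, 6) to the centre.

Step 1 — centre the observation: (x - mu) = (-3, 2).

Step 2 — invert Sigma. det(Sigma) = 10·12 - (4)² = 104.
  Sigma^{-1} = (1/det) · [[d, -b], [-b, a]] = [[0.1154, -0.0385],
 [-0.0385, 0.0962]].

Step 3 — form the quadratic (x - mu)^T · Sigma^{-1} · (x - mu):
  Sigma^{-1} · (x - mu) = (-0.4231, 0.3077).
  (x - mu)^T · [Sigma^{-1} · (x - mu)] = (-3)·(-0.4231) + (2)·(0.3077) = 1.8846.

Step 4 — take square root: d = √(1.8846) ≈ 1.3728.

d(x, mu) = √(1.8846) ≈ 1.3728


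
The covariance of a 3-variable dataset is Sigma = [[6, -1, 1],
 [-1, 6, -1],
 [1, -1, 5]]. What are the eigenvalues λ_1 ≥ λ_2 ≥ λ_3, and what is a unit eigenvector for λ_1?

Step 1 — characteristic polynomial p(λ) = det(λI - Sigma) = λ³ - tr·λ² + c_1·λ - det, where tr = trace, c_1 = sum of the principal 2×2 minors, det = det(Sigma):
  tr = 6 + 6 + 5 = 17,
  c_1 = (6·6 - (-1)²) + (6·5 - (1)²) + (6·5 - (-1)²) = 35 + 29 + 29 = 93,
  det = 6·(6·5 - (-1)²) - (-1)·((-1)·5 - (-1)·(1)) + (1)·((-1)·(-1) - 6·(1)) = 6·(29) - (-1)·(-4) + (1)·(-5) = 165.
  So p(λ) = λ³ - 17λ² + 93λ - 165.
Step 2 — look for an integer root (rational root theorem: any rational root is an integer divisor of 165). Testing λ = 5:
  p(5) = 125 - 425 + 465 - 165 = 0  ✓
  Dividing out (λ - 5): p(λ) = (λ - 5)(λ² - 12λ + 33).
Step 3 — remaining eigenvalues from the quadratic λ² - 12λ + 33 = 0:
  Δ = 12² - 4·33 = 144 - 132 = 12,  λ = (12 ± √12)/2 = (12 ± 3.4641)/2 ≈ 7.7321 or 4.2679.
  Sorted: λ_1 = 7.7321,  λ_2 = 5,  λ_3 = 4.2679  (check: sum = 17 = tr ✓).

Step 4 — unit eigenvector for λ_1 ≈ 7.7321: v spans the null space of (Sigma - λ_1 I), whose rows are
  r_1 = (-1.7321, -1, 1),  r_2 = (-1, -1.7321, -1),  r_3 = (1, -1, -2.7321).
  v is orthogonal to every row, so take v ∝ r_1 × r_2 = ((-1)·(-1) - (1)·(-1.7321), (1)·(-1) - (-1.7321)·(-1), (-1.7321)·(-1.7321) - (-1)·(-1)) ≈ (2.7321, -2.7321, 2).
  Let u = (2.7321, -2.7321, 2).
  ||u|| = √((2.7321)² + (-2.7321)² + (2)²) = √(18.9282) ≈ 4.3507,  v_1 = u/||u|| ≈ (0.628, -0.628, 0.4597) (||v_1|| = 1).

λ_1 = 7.7321,  λ_2 = 5,  λ_3 = 4.2679;  v_1 ≈ (0.628, -0.628, 0.4597)


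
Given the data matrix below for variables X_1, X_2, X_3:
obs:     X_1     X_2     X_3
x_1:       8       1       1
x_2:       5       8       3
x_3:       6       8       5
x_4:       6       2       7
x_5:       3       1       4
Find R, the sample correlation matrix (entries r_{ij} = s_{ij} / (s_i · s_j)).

Step 1 — column means:
  mean(X_1) = (8 + 5 + 6 + 6 + 3) / 5 = 28/5 = 5.6
  mean(X_2) = (1 + 8 + 8 + 2 + 1) / 5 = 20/5 = 4
  mean(X_3) = (1 + 3 + 5 + 7 + 4) / 5 = 20/5 = 4

Step 2 — sample variances and covariances s[i,j] = (1/(n-1)) · Σ_k (x_{k,i} - mean_i) · (x_{k,j} - mean_j), with n-1 = 4:
  s[X_1,X_1] = ((2.4)·(2.4) + (-0.6)·(-0.6) + (0.4)·(0.4) + (0.4)·(0.4) + (-2.6)·(-2.6)) / 4 = 13.2/4 = 3.3
  s[X_1,X_2] = ((2.4)·(-3) + (-0.6)·(4) + (0.4)·(4) + (0.4)·(-2) + (-2.6)·(-3)) / 4 = -1/4 = -0.25
  s[X_1,X_3] = ((2.4)·(-3) + (-0.6)·(-1) + (0.4)·(1) + (0.4)·(3) + (-2.6)·(0)) / 4 = -5/4 = -1.25
  s[X_2,X_2] = ((-3)·(-3) + (4)·(4) + (4)·(4) + (-2)·(-2) + (-3)·(-3)) / 4 = 54/4 = 13.5
  s[X_2,X_3] = ((-3)·(-3) + (4)·(-1) + (4)·(1) + (-2)·(3) + (-3)·(0)) / 4 = 3/4 = 0.75
  s[X_3,X_3] = ((-3)·(-3) + (-1)·(-1) + (1)·(1) + (3)·(3) + (0)·(0)) / 4 = 20/4 = 5
  Sample standard deviations s_i = √(s[i,i]):
  s(X_1) = √(3.3) = 1.8166
  s(X_2) = √(13.5) = 3.6742
  s(X_3) = √(5) = 2.2361

Step 3 — r_{ij} = s_{ij} / (s_i · s_j):
  r[X_1,X_1] = 1 (diagonal).
  r[X_1,X_2] = -0.25 / (1.8166 · 3.6742) = -0.25 / 6.6746 = -0.0375
  r[X_1,X_3] = -1.25 / (1.8166 · 2.2361) = -1.25 / 4.062 = -0.3077
  r[X_2,X_2] = 1 (diagonal).
  r[X_2,X_3] = 0.75 / (3.6742 · 2.2361) = 0.75 / 8.2158 = 0.0913
  r[X_3,X_3] = 1 (diagonal).

R is symmetric with unit diagonal. Assembling:

R = [[1, -0.0375, -0.3077],
 [-0.0375, 1, 0.0913],
 [-0.3077, 0.0913, 1]]


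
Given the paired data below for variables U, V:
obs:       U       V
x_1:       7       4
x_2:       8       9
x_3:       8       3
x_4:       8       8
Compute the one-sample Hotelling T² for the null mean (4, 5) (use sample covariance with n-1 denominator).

Step 1 — sample mean vector:
  mean(U) = (7 + 8 + 8 + 8) / 4 = 31/4 = 7.75
  mean(V) = (4 + 9 + 3 + 8) / 4 = 24/4 = 6
  x̄ = (7.75, 6),  deviation x̄ - mu_0 = (7.75, 6) - (4, 5) = (3.75, 1).

Step 2 — sample covariance matrix, S[i,j] = (1/(n-1)) · Σ_k (x_{k,i} - mean_i) · (x_{k,j} - mean_j), divisor n-1 = 3:
  S[U,U] = ((-0.75)·(-0.75) + (0.25)·(0.25) + (0.25)·(0.25) + (0.25)·(0.25)) / 3 = 0.75/3 = 0.25
  S[U,V] = ((-0.75)·(-2) + (0.25)·(3) + (0.25)·(-3) + (0.25)·(2)) / 3 = 2/3 = 0.6667
  S[V,V] = ((-2)·(-2) + (3)·(3) + (-3)·(-3) + (2)·(2)) / 3 = 26/3 = 8.6667
  S = [[0.25, 0.6667],
 [0.6667, 8.6667]].

Step 3 — invert S. det(S) = 0.25·8.6667 - (0.6667)² = 1.7222.
  S^{-1} = (1/det) · [[d, -b], [-b, a]] = [[5.0323, -0.3871],
 [-0.3871, 0.1452]].

Step 4 — quadratic form (x̄ - mu_0)^T · S^{-1} · (x̄ - mu_0):
  S^{-1} · (x̄ - mu_0) = (18.4839, -1.3065),
  (x̄ - mu_0)^T · [...] = (3.75)·(18.4839) + (1)·(-1.3065) = 68.0081.

Step 5 — scale by n: T² = 4 · 68.0081 = 272.0323.

T² ≈ 272.0323


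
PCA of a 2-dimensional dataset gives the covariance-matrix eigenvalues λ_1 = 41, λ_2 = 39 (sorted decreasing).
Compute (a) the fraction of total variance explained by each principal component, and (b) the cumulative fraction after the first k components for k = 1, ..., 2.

Step 1 — total variance = trace(Sigma) = Σ λ_i = 41 + 39 = 80.

Step 2 — fraction explained by component i = λ_i / Σ λ:
  PC1: 41/80 = 0.5125
  PC2: 39/80 = 0.4875

Step 3 — cumulative fraction after k components = (λ_1 + ... + λ_k) / Σ λ:
  k = 1: 41/80 = 0.5125
  k = 2: (41 + 39)/80 = 80/80 = 1

Summary (fraction, with percent):

explained: PC1 0.5125 (51.25%), PC2 0.4875 (48.75%);  cumulative: 0.5125, 1


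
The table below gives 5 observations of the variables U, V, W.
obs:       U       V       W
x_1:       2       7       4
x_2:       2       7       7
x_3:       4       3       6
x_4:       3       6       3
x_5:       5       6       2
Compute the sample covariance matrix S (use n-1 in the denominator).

Step 1 — column means:
  mean(U) = (2 + 2 + 4 + 3 + 5) / 5 = 16/5 = 3.2
  mean(V) = (7 + 7 + 3 + 6 + 6) / 5 = 29/5 = 5.8
  mean(W) = (4 + 7 + 6 + 3 + 2) / 5 = 22/5 = 4.4

Step 2 — sample covariance S[i,j] = (1/(n-1)) · Σ_k (x_{k,i} - mean_i) · (x_{k,j} - mean_j), with n-1 = 4.
  S[U,U] = ((-1.2)·(-1.2) + (-1.2)·(-1.2) + (0.8)·(0.8) + (-0.2)·(-0.2) + (1.8)·(1.8)) / 4 = 6.8/4 = 1.7
  S[U,V] = ((-1.2)·(1.2) + (-1.2)·(1.2) + (0.8)·(-2.8) + (-0.2)·(0.2) + (1.8)·(0.2)) / 4 = -4.8/4 = -1.2
  S[U,W] = ((-1.2)·(-0.4) + (-1.2)·(2.6) + (0.8)·(1.6) + (-0.2)·(-1.4) + (1.8)·(-2.4)) / 4 = -5.4/4 = -1.35
  S[V,V] = ((1.2)·(1.2) + (1.2)·(1.2) + (-2.8)·(-2.8) + (0.2)·(0.2) + (0.2)·(0.2)) / 4 = 10.8/4 = 2.7
  S[V,W] = ((1.2)·(-0.4) + (1.2)·(2.6) + (-2.8)·(1.6) + (0.2)·(-1.4) + (0.2)·(-2.4)) / 4 = -2.6/4 = -0.65
  S[W,W] = ((-0.4)·(-0.4) + (2.6)·(2.6) + (1.6)·(1.6) + (-1.4)·(-1.4) + (-2.4)·(-2.4)) / 4 = 17.2/4 = 4.3

S is symmetric (S[j,i] = S[i,j]). Assembling:

S = [[1.7, -1.2, -1.35],
 [-1.2, 2.7, -0.65],
 [-1.35, -0.65, 4.3]]


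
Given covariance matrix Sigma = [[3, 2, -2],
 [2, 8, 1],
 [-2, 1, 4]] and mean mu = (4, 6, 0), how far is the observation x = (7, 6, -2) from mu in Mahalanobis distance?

Step 1 — centre the observation: (x - mu) = (3, 0, -2).

Step 2 — invert Sigma (cofactor / det for 3×3, or solve directly):
  Sigma^{-1} = [[0.8378, -0.2703, 0.4865],
 [-0.2703, 0.2162, -0.1892],
 [0.4865, -0.1892, 0.5405]].

Step 3 — form the quadratic (x - mu)^T · Sigma^{-1} · (x - mu):
  Sigma^{-1} · (x - mu) = (1.5405, -0.4324, 0.3784).
  (x - mu)^T · [Sigma^{-1} · (x - mu)] = (3)·(1.5405) + (0)·(-0.4324) + (-2)·(0.3784) = 3.8649.

Step 4 — take square root: d = √(3.8649) ≈ 1.9659.

d(x, mu) = √(3.8649) ≈ 1.9659


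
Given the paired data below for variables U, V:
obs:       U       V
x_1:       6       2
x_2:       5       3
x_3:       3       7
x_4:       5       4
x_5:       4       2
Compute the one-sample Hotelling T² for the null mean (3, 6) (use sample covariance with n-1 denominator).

Step 1 — sample mean vector:
  mean(U) = (6 + 5 + 3 + 5 + 4) / 5 = 23/5 = 4.6
  mean(V) = (2 + 3 + 7 + 4 + 2) / 5 = 18/5 = 3.6
  x̄ = (4.6, 3.6),  deviation x̄ - mu_0 = (4.6, 3.6) - (3, 6) = (1.6, -2.4).

Step 2 — sample covariance matrix, S[i,j] = (1/(n-1)) · Σ_k (x_{k,i} - mean_i) · (x_{k,j} - mean_j), divisor n-1 = 4:
  S[U,U] = ((1.4)·(1.4) + (0.4)·(0.4) + (-1.6)·(-1.6) + (0.4)·(0.4) + (-0.6)·(-0.6)) / 4 = 5.2/4 = 1.3
  S[U,V] = ((1.4)·(-1.6) + (0.4)·(-0.6) + (-1.6)·(3.4) + (0.4)·(0.4) + (-0.6)·(-1.6)) / 4 = -6.8/4 = -1.7
  S[V,V] = ((-1.6)·(-1.6) + (-0.6)·(-0.6) + (3.4)·(3.4) + (0.4)·(0.4) + (-1.6)·(-1.6)) / 4 = 17.2/4 = 4.3
  S = [[1.3, -1.7],
 [-1.7, 4.3]].

Step 3 — invert S. det(S) = 1.3·4.3 - (-1.7)² = 2.7.
  S^{-1} = (1/det) · [[d, -b], [-b, a]] = [[1.5926, 0.6296],
 [0.6296, 0.4815]].

Step 4 — quadratic form (x̄ - mu_0)^T · S^{-1} · (x̄ - mu_0):
  S^{-1} · (x̄ - mu_0) = (1.037, -0.1481),
  (x̄ - mu_0)^T · [...] = (1.6)·(1.037) + (-2.4)·(-0.1481) = 2.0148.

Step 5 — scale by n: T² = 5 · 2.0148 = 10.0741.

T² ≈ 10.0741


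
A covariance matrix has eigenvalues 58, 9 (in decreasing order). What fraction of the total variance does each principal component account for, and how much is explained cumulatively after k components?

Step 1 — total variance = trace(Sigma) = Σ λ_i = 58 + 9 = 67.

Step 2 — fraction explained by component i = λ_i / Σ λ:
  PC1: 58/67 = 0.8657
  PC2: 9/67 = 0.1343

Step 3 — cumulative fraction after k components = (λ_1 + ... + λ_k) / Σ λ:
  k = 1: 58/67 = 0.8657
  k = 2: (58 + 9)/67 = 67/67 = 1

Summary (fraction, with percent):

explained: PC1 0.8657 (86.57%), PC2 0.1343 (13.43%);  cumulative: 0.8657, 1


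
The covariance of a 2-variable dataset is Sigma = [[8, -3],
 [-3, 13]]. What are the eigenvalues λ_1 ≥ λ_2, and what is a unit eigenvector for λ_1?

Step 1 — characteristic polynomial of 2×2 Sigma:
  det(Sigma - λI) = λ² - trace · λ + det = 0.
  trace = 8 + 13 = 21, det = 8·13 - (-3)² = 95.
Step 2 — discriminant:
  Δ = trace² - 4·det = 441 - 380 = 61.
Step 3 — eigenvalues:
  λ = (trace ± √Δ)/2 = (21 ± 7.8102)/2,
  λ_1 = 14.4051,  λ_2 = 6.5949.

Step 4 — unit eigenvector for λ_1: solve (Sigma - λ_1 I)v = 0. First row:
  (8 - 14.4051)·v_x + (-3)·v_y = 0, i.e. (-6.4051)·v_x + (-3)·v_y = 0,
  so v ∝ (b, λ_1 - a) = (-3, 6.4051); multiply by -1 so the first entry is positive: u = (3, -6.4051).
  ||u|| = √((3)² + (-6.4051)²) = √(50.0256) ≈ 7.0729,
  v_1 = u/||u|| ≈ (0.4242, -0.9056) (||v_1|| = 1).

λ_1 = 14.4051,  λ_2 = 6.5949;  v_1 ≈ (0.4242, -0.9056)


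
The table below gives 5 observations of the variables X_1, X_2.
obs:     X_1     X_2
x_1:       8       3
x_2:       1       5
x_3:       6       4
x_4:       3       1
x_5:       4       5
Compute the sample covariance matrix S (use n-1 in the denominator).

Step 1 — column means:
  mean(X_1) = (8 + 1 + 6 + 3 + 4) / 5 = 22/5 = 4.4
  mean(X_2) = (3 + 5 + 4 + 1 + 5) / 5 = 18/5 = 3.6

Step 2 — sample covariance S[i,j] = (1/(n-1)) · Σ_k (x_{k,i} - mean_i) · (x_{k,j} - mean_j), with n-1 = 4.
  S[X_1,X_1] = ((3.6)·(3.6) + (-3.4)·(-3.4) + (1.6)·(1.6) + (-1.4)·(-1.4) + (-0.4)·(-0.4)) / 4 = 29.2/4 = 7.3
  S[X_1,X_2] = ((3.6)·(-0.6) + (-3.4)·(1.4) + (1.6)·(0.4) + (-1.4)·(-2.6) + (-0.4)·(1.4)) / 4 = -3.2/4 = -0.8
  S[X_2,X_2] = ((-0.6)·(-0.6) + (1.4)·(1.4) + (0.4)·(0.4) + (-2.6)·(-2.6) + (1.4)·(1.4)) / 4 = 11.2/4 = 2.8

S is symmetric (S[j,i] = S[i,j]). Assembling:

S = [[7.3, -0.8],
 [-0.8, 2.8]]


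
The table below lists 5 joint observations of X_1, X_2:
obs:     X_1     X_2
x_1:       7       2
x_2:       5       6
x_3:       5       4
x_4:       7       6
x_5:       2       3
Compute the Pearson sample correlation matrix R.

Step 1 — column means:
  mean(X_1) = (7 + 5 + 5 + 7 + 2) / 5 = 26/5 = 5.2
  mean(X_2) = (2 + 6 + 4 + 6 + 3) / 5 = 21/5 = 4.2

Step 2 — sample variances and covariances s[i,j] = (1/(n-1)) · Σ_k (x_{k,i} - mean_i) · (x_{k,j} - mean_j), with n-1 = 4:
  s[X_1,X_1] = ((1.8)·(1.8) + (-0.2)·(-0.2) + (-0.2)·(-0.2) + (1.8)·(1.8) + (-3.2)·(-3.2)) / 4 = 16.8/4 = 4.2
  s[X_1,X_2] = ((1.8)·(-2.2) + (-0.2)·(1.8) + (-0.2)·(-0.2) + (1.8)·(1.8) + (-3.2)·(-1.2)) / 4 = 2.8/4 = 0.7
  s[X_2,X_2] = ((-2.2)·(-2.2) + (1.8)·(1.8) + (-0.2)·(-0.2) + (1.8)·(1.8) + (-1.2)·(-1.2)) / 4 = 12.8/4 = 3.2
  Sample standard deviations s_i = √(s[i,i]):
  s(X_1) = √(4.2) = 2.0494
  s(X_2) = √(3.2) = 1.7889

Step 3 — r_{ij} = s_{ij} / (s_i · s_j):
  r[X_1,X_1] = 1 (diagonal).
  r[X_1,X_2] = 0.7 / (2.0494 · 1.7889) = 0.7 / 3.6661 = 0.1909
  r[X_2,X_2] = 1 (diagonal).

R is symmetric with unit diagonal. Assembling:

R = [[1, 0.1909],
 [0.1909, 1]]


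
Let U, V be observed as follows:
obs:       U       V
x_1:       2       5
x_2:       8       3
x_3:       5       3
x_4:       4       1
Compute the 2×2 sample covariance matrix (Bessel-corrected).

Step 1 — column means:
  mean(U) = (2 + 8 + 5 + 4) / 4 = 19/4 = 4.75
  mean(V) = (5 + 3 + 3 + 1) / 4 = 12/4 = 3

Step 2 — sample covariance S[i,j] = (1/(n-1)) · Σ_k (x_{k,i} - mean_i) · (x_{k,j} - mean_j), with n-1 = 3.
  S[U,U] = ((-2.75)·(-2.75) + (3.25)·(3.25) + (0.25)·(0.25) + (-0.75)·(-0.75)) / 3 = 18.75/3 = 6.25
  S[U,V] = ((-2.75)·(2) + (3.25)·(0) + (0.25)·(0) + (-0.75)·(-2)) / 3 = -4/3 = -1.3333
  S[V,V] = ((2)·(2) + (0)·(0) + (0)·(0) + (-2)·(-2)) / 3 = 8/3 = 2.6667

S is symmetric (S[j,i] = S[i,j]). Assembling:

S = [[6.25, -1.3333],
 [-1.3333, 2.6667]]


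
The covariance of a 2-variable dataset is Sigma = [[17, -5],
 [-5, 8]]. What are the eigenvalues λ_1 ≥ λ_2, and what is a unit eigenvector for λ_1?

Step 1 — characteristic polynomial of 2×2 Sigma:
  det(Sigma - λI) = λ² - trace · λ + det = 0.
  trace = 17 + 8 = 25, det = 17·8 - (-5)² = 111.
Step 2 — discriminant:
  Δ = trace² - 4·det = 625 - 444 = 181.
Step 3 — eigenvalues:
  λ = (trace ± √Δ)/2 = (25 ± 13.4536)/2,
  λ_1 = 19.2268,  λ_2 = 5.7732.

Step 4 — unit eigenvector for λ_1: solve (Sigma - λ_1 I)v = 0. First row:
  (17 - 19.2268)·v_x + (-5)·v_y = 0, i.e. (-2.2268)·v_x + (-5)·v_y = 0,
  so v ∝ (b, λ_1 - a) = (-5, 2.2268); multiply by -1 so the first entry is positive: u = (5, -2.2268).
  ||u|| = √((5)² + (-2.2268)²) = √(29.9587) ≈ 5.4735,
  v_1 = u/||u|| ≈ (0.9135, -0.4068) (||v_1|| = 1).

λ_1 = 19.2268,  λ_2 = 5.7732;  v_1 ≈ (0.9135, -0.4068)


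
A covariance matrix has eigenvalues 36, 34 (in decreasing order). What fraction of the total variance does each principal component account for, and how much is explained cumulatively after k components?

Step 1 — total variance = trace(Sigma) = Σ λ_i = 36 + 34 = 70.

Step 2 — fraction explained by component i = λ_i / Σ λ:
  PC1: 36/70 = 0.5143
  PC2: 34/70 = 0.4857

Step 3 — cumulative fraction after k components = (λ_1 + ... + λ_k) / Σ λ:
  k = 1: 36/70 = 0.5143
  k = 2: (36 + 34)/70 = 70/70 = 1

Summary (fraction, with percent):

explained: PC1 0.5143 (51.43%), PC2 0.4857 (48.57%);  cumulative: 0.5143, 1


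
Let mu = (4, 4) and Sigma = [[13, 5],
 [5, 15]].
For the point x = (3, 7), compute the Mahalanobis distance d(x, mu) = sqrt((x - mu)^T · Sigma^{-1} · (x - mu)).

Step 1 — centre the observation: (x - mu) = (-1, 3).

Step 2 — invert Sigma. det(Sigma) = 13·15 - (5)² = 170.
  Sigma^{-1} = (1/det) · [[d, -b], [-b, a]] = [[0.0882, -0.0294],
 [-0.0294, 0.0765]].

Step 3 — form the quadratic (x - mu)^T · Sigma^{-1} · (x - mu):
  Sigma^{-1} · (x - mu) = (-0.1765, 0.2588).
  (x - mu)^T · [Sigma^{-1} · (x - mu)] = (-1)·(-0.1765) + (3)·(0.2588) = 0.9529.

Step 4 — take square root: d = √(0.9529) ≈ 0.9762.

d(x, mu) = √(0.9529) ≈ 0.9762


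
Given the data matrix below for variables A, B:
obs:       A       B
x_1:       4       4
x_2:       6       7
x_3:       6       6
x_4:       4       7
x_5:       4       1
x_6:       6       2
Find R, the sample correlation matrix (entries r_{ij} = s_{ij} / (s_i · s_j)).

Step 1 — column means:
  mean(A) = (4 + 6 + 6 + 4 + 4 + 6) / 6 = 30/6 = 5
  mean(B) = (4 + 7 + 6 + 7 + 1 + 2) / 6 = 27/6 = 4.5

Step 2 — sample variances and covariances s[i,j] = (1/(n-1)) · Σ_k (x_{k,i} - mean_i) · (x_{k,j} - mean_j), with n-1 = 5:
  s[A,A] = ((-1)·(-1) + (1)·(1) + (1)·(1) + (-1)·(-1) + (-1)·(-1) + (1)·(1)) / 5 = 6/5 = 1.2
  s[A,B] = ((-1)·(-0.5) + (1)·(2.5) + (1)·(1.5) + (-1)·(2.5) + (-1)·(-3.5) + (1)·(-2.5)) / 5 = 3/5 = 0.6
  s[B,B] = ((-0.5)·(-0.5) + (2.5)·(2.5) + (1.5)·(1.5) + (2.5)·(2.5) + (-3.5)·(-3.5) + (-2.5)·(-2.5)) / 5 = 33.5/5 = 6.7
  Sample standard deviations s_i = √(s[i,i]):
  s(A) = √(1.2) = 1.0954
  s(B) = √(6.7) = 2.5884

Step 3 — r_{ij} = s_{ij} / (s_i · s_j):
  r[A,A] = 1 (diagonal).
  r[A,B] = 0.6 / (1.0954 · 2.5884) = 0.6 / 2.8355 = 0.2116
  r[B,B] = 1 (diagonal).

R is symmetric with unit diagonal. Assembling:

R = [[1, 0.2116],
 [0.2116, 1]]


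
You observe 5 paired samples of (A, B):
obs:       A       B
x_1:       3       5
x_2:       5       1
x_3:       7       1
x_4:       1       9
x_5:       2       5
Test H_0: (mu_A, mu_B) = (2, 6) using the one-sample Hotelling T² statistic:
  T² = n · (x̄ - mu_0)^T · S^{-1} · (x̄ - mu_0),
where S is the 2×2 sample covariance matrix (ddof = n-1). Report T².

Step 1 — sample mean vector:
  mean(A) = (3 + 5 + 7 + 1 + 2) / 5 = 18/5 = 3.6
  mean(B) = (5 + 1 + 1 + 9 + 5) / 5 = 21/5 = 4.2
  x̄ = (3.6, 4.2),  deviation x̄ - mu_0 = (3.6, 4.2) - (2, 6) = (1.6, -1.8).

Step 2 — sample covariance matrix, S[i,j] = (1/(n-1)) · Σ_k (x_{k,i} - mean_i) · (x_{k,j} - mean_j), divisor n-1 = 4:
  S[A,A] = ((-0.6)·(-0.6) + (1.4)·(1.4) + (3.4)·(3.4) + (-2.6)·(-2.6) + (-1.6)·(-1.6)) / 4 = 23.2/4 = 5.8
  S[A,B] = ((-0.6)·(0.8) + (1.4)·(-3.2) + (3.4)·(-3.2) + (-2.6)·(4.8) + (-1.6)·(0.8)) / 4 = -29.6/4 = -7.4
  S[B,B] = ((0.8)·(0.8) + (-3.2)·(-3.2) + (-3.2)·(-3.2) + (4.8)·(4.8) + (0.8)·(0.8)) / 4 = 44.8/4 = 11.2
  S = [[5.8, -7.4],
 [-7.4, 11.2]].

Step 3 — invert S. det(S) = 5.8·11.2 - (-7.4)² = 10.2.
  S^{-1} = (1/det) · [[d, -b], [-b, a]] = [[1.098, 0.7255],
 [0.7255, 0.5686]].

Step 4 — quadratic form (x̄ - mu_0)^T · S^{-1} · (x̄ - mu_0):
  S^{-1} · (x̄ - mu_0) = (0.451, 0.1373),
  (x̄ - mu_0)^T · [...] = (1.6)·(0.451) + (-1.8)·(0.1373) = 0.4745.

Step 5 — scale by n: T² = 5 · 0.4745 = 2.3725.

T² ≈ 2.3725


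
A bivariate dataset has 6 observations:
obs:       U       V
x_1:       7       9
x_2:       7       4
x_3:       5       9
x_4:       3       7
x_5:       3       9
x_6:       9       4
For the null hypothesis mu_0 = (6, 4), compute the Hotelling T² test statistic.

Step 1 — sample mean vector:
  mean(U) = (7 + 7 + 5 + 3 + 3 + 9) / 6 = 34/6 = 5.6667
  mean(V) = (9 + 4 + 9 + 7 + 9 + 4) / 6 = 42/6 = 7
  x̄ = (5.6667, 7),  deviation x̄ - mu_0 = (5.6667, 7) - (6, 4) = (-0.3333, 3).

Step 2 — sample covariance matrix, S[i,j] = (1/(n-1)) · Σ_k (x_{k,i} - mean_i) · (x_{k,j} - mean_j), divisor n-1 = 5:
  S[U,U] = ((1.3333)·(1.3333) + (1.3333)·(1.3333) + (-0.6667)·(-0.6667) + (-2.6667)·(-2.6667) + (-2.6667)·(-2.6667) + (3.3333)·(3.3333)) / 5 = 29.3333/5 = 5.8667
  S[U,V] = ((1.3333)·(2) + (1.3333)·(-3) + (-0.6667)·(2) + (-2.6667)·(0) + (-2.6667)·(2) + (3.3333)·(-3)) / 5 = -18/5 = -3.6
  S[V,V] = ((2)·(2) + (-3)·(-3) + (2)·(2) + (0)·(0) + (2)·(2) + (-3)·(-3)) / 5 = 30/5 = 6
  S = [[5.8667, -3.6],
 [-3.6, 6]].

Step 3 — invert S. det(S) = 5.8667·6 - (-3.6)² = 22.24.
  S^{-1} = (1/det) · [[d, -b], [-b, a]] = [[0.2698, 0.1619],
 [0.1619, 0.2638]].

Step 4 — quadratic form (x̄ - mu_0)^T · S^{-1} · (x̄ - mu_0):
  S^{-1} · (x̄ - mu_0) = (0.3957, 0.7374),
  (x̄ - mu_0)^T · [...] = (-0.3333)·(0.3957) + (3)·(0.7374) = 2.0803.

Step 5 — scale by n: T² = 6 · 2.0803 = 12.482.

T² ≈ 12.482


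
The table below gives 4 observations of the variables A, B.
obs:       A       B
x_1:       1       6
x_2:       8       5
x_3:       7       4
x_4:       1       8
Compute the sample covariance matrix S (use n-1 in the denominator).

Step 1 — column means:
  mean(A) = (1 + 8 + 7 + 1) / 4 = 17/4 = 4.25
  mean(B) = (6 + 5 + 4 + 8) / 4 = 23/4 = 5.75

Step 2 — sample covariance S[i,j] = (1/(n-1)) · Σ_k (x_{k,i} - mean_i) · (x_{k,j} - mean_j), with n-1 = 3.
  S[A,A] = ((-3.25)·(-3.25) + (3.75)·(3.75) + (2.75)·(2.75) + (-3.25)·(-3.25)) / 3 = 42.75/3 = 14.25
  S[A,B] = ((-3.25)·(0.25) + (3.75)·(-0.75) + (2.75)·(-1.75) + (-3.25)·(2.25)) / 3 = -15.75/3 = -5.25
  S[B,B] = ((0.25)·(0.25) + (-0.75)·(-0.75) + (-1.75)·(-1.75) + (2.25)·(2.25)) / 3 = 8.75/3 = 2.9167

S is symmetric (S[j,i] = S[i,j]). Assembling:

S = [[14.25, -5.25],
 [-5.25, 2.9167]]


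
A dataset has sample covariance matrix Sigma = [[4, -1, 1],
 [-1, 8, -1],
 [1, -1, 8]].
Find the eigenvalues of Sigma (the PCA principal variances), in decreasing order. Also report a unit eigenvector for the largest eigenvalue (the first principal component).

Step 1 — characteristic polynomial p(λ) = det(λI - Sigma) = λ³ - tr·λ² + c_1·λ - det, where tr = trace, c_1 = sum of the principal 2×2 minors, det = det(Sigma):
  tr = 4 + 8 + 8 = 20,
  c_1 = (4·8 - (-1)²) + (4·8 - (1)²) + (8·8 - (-1)²) = 31 + 31 + 63 = 125,
  det = 4·(8·8 - (-1)²) - (-1)·((-1)·8 - (-1)·(1)) + (1)·((-1)·(-1) - 8·(1)) = 4·(63) - (-1)·(-7) + (1)·(-7) = 238.
  So p(λ) = λ³ - 20λ² + 125λ - 238.
Step 2 — look for an integer root (rational root theorem: any rational root is an integer divisor of 238). Testing λ = 7:
  p(7) = 343 - 980 + 875 - 238 = 0  ✓
  Dividing out (λ - 7): p(λ) = (λ - 7)(λ² - 13λ + 34).
Step 3 — remaining eigenvalues from the quadratic λ² - 13λ + 34 = 0:
  Δ = 13² - 4·34 = 169 - 136 = 33,  λ = (13 ± √33)/2 = (13 ± 5.7446)/2 ≈ 9.3723 or 3.6277.
  Sorted: λ_1 = 9.3723,  λ_2 = 7,  λ_3 = 3.6277  (check: sum = 20 = tr ✓).

Step 4 — unit eigenvector for λ_1 ≈ 9.3723: v spans the null space of (Sigma - λ_1 I), whose rows are
  r_1 = (-5.3723, -1, 1),  r_2 = (-1, -1.3723, -1),  r_3 = (1, -1, -1.3723).
  v is orthogonal to every row, so take v ∝ r_1 × r_2 = ((-1)·(-1) - (1)·(-1.3723), (1)·(-1) - (-5.3723)·(-1), (-5.3723)·(-1.3723) - (-1)·(-1)) ≈ (2.3723, -6.3723, 6.3723).
  Let u = (2.3723, -6.3723, 6.3723).
  ||u|| = √((2.3723)² + (-6.3723)² + (6.3723)²) = √(86.8397) ≈ 9.3188,  v_1 = u/||u|| ≈ (0.2546, -0.6838, 0.6838) (||v_1|| = 1).

λ_1 = 9.3723,  λ_2 = 7,  λ_3 = 3.6277;  v_1 ≈ (0.2546, -0.6838, 0.6838)


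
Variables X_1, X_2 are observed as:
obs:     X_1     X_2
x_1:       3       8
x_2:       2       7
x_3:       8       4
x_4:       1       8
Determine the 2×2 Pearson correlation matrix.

Step 1 — column means:
  mean(X_1) = (3 + 2 + 8 + 1) / 4 = 14/4 = 3.5
  mean(X_2) = (8 + 7 + 4 + 8) / 4 = 27/4 = 6.75

Step 2 — sample variances and covariances s[i,j] = (1/(n-1)) · Σ_k (x_{k,i} - mean_i) · (x_{k,j} - mean_j), with n-1 = 3:
  s[X_1,X_1] = ((-0.5)·(-0.5) + (-1.5)·(-1.5) + (4.5)·(4.5) + (-2.5)·(-2.5)) / 3 = 29/3 = 9.6667
  s[X_1,X_2] = ((-0.5)·(1.25) + (-1.5)·(0.25) + (4.5)·(-2.75) + (-2.5)·(1.25)) / 3 = -16.5/3 = -5.5
  s[X_2,X_2] = ((1.25)·(1.25) + (0.25)·(0.25) + (-2.75)·(-2.75) + (1.25)·(1.25)) / 3 = 10.75/3 = 3.5833
  Sample standard deviations s_i = √(s[i,i]):
  s(X_1) = √(9.6667) = 3.1091
  s(X_2) = √(3.5833) = 1.893

Step 3 — r_{ij} = s_{ij} / (s_i · s_j):
  r[X_1,X_1] = 1 (diagonal).
  r[X_1,X_2] = -5.5 / (3.1091 · 1.893) = -5.5 / 5.8855 = -0.9345
  r[X_2,X_2] = 1 (diagonal).

R is symmetric with unit diagonal. Assembling:

R = [[1, -0.9345],
 [-0.9345, 1]]


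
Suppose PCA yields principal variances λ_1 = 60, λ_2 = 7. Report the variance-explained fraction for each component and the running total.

Step 1 — total variance = trace(Sigma) = Σ λ_i = 60 + 7 = 67.

Step 2 — fraction explained by component i = λ_i / Σ λ:
  PC1: 60/67 = 0.8955
  PC2: 7/67 = 0.1045

Step 3 — cumulative fraction after k components = (λ_1 + ... + λ_k) / Σ λ:
  k = 1: 60/67 = 0.8955
  k = 2: (60 + 7)/67 = 67/67 = 1

Summary (fraction, with percent):

explained: PC1 0.8955 (89.55%), PC2 0.1045 (10.45%);  cumulative: 0.8955, 1


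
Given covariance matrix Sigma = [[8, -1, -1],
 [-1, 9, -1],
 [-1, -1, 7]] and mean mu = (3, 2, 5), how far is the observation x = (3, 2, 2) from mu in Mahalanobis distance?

Step 1 — centre the observation: (x - mu) = (0, 0, -3).

Step 2 — invert Sigma (cofactor / det for 3×3, or solve directly):
  Sigma^{-1} = [[0.1297, 0.0167, 0.0209],
 [0.0167, 0.1151, 0.0188],
 [0.0209, 0.0188, 0.1485]].

Step 3 — form the quadratic (x - mu)^T · Sigma^{-1} · (x - mu):
  Sigma^{-1} · (x - mu) = (-0.0628, -0.0565, -0.4456).
  (x - mu)^T · [Sigma^{-1} · (x - mu)] = (0)·(-0.0628) + (0)·(-0.0565) + (-3)·(-0.4456) = 1.3368.

Step 4 — take square root: d = √(1.3368) ≈ 1.1562.

d(x, mu) = √(1.3368) ≈ 1.1562


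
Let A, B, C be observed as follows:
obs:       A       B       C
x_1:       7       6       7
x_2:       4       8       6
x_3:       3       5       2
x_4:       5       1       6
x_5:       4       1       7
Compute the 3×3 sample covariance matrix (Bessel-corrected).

Step 1 — column means:
  mean(A) = (7 + 4 + 3 + 5 + 4) / 5 = 23/5 = 4.6
  mean(B) = (6 + 8 + 5 + 1 + 1) / 5 = 21/5 = 4.2
  mean(C) = (7 + 6 + 2 + 6 + 7) / 5 = 28/5 = 5.6

Step 2 — sample covariance S[i,j] = (1/(n-1)) · Σ_k (x_{k,i} - mean_i) · (x_{k,j} - mean_j), with n-1 = 4.
  S[A,A] = ((2.4)·(2.4) + (-0.6)·(-0.6) + (-1.6)·(-1.6) + (0.4)·(0.4) + (-0.6)·(-0.6)) / 4 = 9.2/4 = 2.3
  S[A,B] = ((2.4)·(1.8) + (-0.6)·(3.8) + (-1.6)·(0.8) + (0.4)·(-3.2) + (-0.6)·(-3.2)) / 4 = 1.4/4 = 0.35
  S[A,C] = ((2.4)·(1.4) + (-0.6)·(0.4) + (-1.6)·(-3.6) + (0.4)·(0.4) + (-0.6)·(1.4)) / 4 = 8.2/4 = 2.05
  S[B,B] = ((1.8)·(1.8) + (3.8)·(3.8) + (0.8)·(0.8) + (-3.2)·(-3.2) + (-3.2)·(-3.2)) / 4 = 38.8/4 = 9.7
  S[B,C] = ((1.8)·(1.4) + (3.8)·(0.4) + (0.8)·(-3.6) + (-3.2)·(0.4) + (-3.2)·(1.4)) / 4 = -4.6/4 = -1.15
  S[C,C] = ((1.4)·(1.4) + (0.4)·(0.4) + (-3.6)·(-3.6) + (0.4)·(0.4) + (1.4)·(1.4)) / 4 = 17.2/4 = 4.3

S is symmetric (S[j,i] = S[i,j]). Assembling:

S = [[2.3, 0.35, 2.05],
 [0.35, 9.7, -1.15],
 [2.05, -1.15, 4.3]]


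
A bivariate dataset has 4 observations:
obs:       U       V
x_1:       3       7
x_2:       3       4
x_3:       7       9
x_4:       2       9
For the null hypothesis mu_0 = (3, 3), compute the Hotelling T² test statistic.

Step 1 — sample mean vector:
  mean(U) = (3 + 3 + 7 + 2) / 4 = 15/4 = 3.75
  mean(V) = (7 + 4 + 9 + 9) / 4 = 29/4 = 7.25
  x̄ = (3.75, 7.25),  deviation x̄ - mu_0 = (3.75, 7.25) - (3, 3) = (0.75, 4.25).

Step 2 — sample covariance matrix, S[i,j] = (1/(n-1)) · Σ_k (x_{k,i} - mean_i) · (x_{k,j} - mean_j), divisor n-1 = 3:
  S[U,U] = ((-0.75)·(-0.75) + (-0.75)·(-0.75) + (3.25)·(3.25) + (-1.75)·(-1.75)) / 3 = 14.75/3 = 4.9167
  S[U,V] = ((-0.75)·(-0.25) + (-0.75)·(-3.25) + (3.25)·(1.75) + (-1.75)·(1.75)) / 3 = 5.25/3 = 1.75
  S[V,V] = ((-0.25)·(-0.25) + (-3.25)·(-3.25) + (1.75)·(1.75) + (1.75)·(1.75)) / 3 = 16.75/3 = 5.5833
  S = [[4.9167, 1.75],
 [1.75, 5.5833]].

Step 3 — invert S. det(S) = 4.9167·5.5833 - (1.75)² = 24.3889.
  S^{-1} = (1/det) · [[d, -b], [-b, a]] = [[0.2289, -0.0718],
 [-0.0718, 0.2016]].

Step 4 — quadratic form (x̄ - mu_0)^T · S^{-1} · (x̄ - mu_0):
  S^{-1} · (x̄ - mu_0) = (-0.1333, 0.803),
  (x̄ - mu_0)^T · [...] = (0.75)·(-0.1333) + (4.25)·(0.803) = 3.3126.

Step 5 — scale by n: T² = 4 · 3.3126 = 13.2506.

T² ≈ 13.2506


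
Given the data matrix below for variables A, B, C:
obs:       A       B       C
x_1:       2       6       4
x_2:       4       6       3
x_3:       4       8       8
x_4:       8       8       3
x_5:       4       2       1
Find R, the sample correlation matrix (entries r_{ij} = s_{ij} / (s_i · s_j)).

Step 1 — column means:
  mean(A) = (2 + 4 + 4 + 8 + 4) / 5 = 22/5 = 4.4
  mean(B) = (6 + 6 + 8 + 8 + 2) / 5 = 30/5 = 6
  mean(C) = (4 + 3 + 8 + 3 + 1) / 5 = 19/5 = 3.8

Step 2 — sample variances and covariances s[i,j] = (1/(n-1)) · Σ_k (x_{k,i} - mean_i) · (x_{k,j} - mean_j), with n-1 = 4:
  s[A,A] = ((-2.4)·(-2.4) + (-0.4)·(-0.4) + (-0.4)·(-0.4) + (3.6)·(3.6) + (-0.4)·(-0.4)) / 4 = 19.2/4 = 4.8
  s[A,B] = ((-2.4)·(0) + (-0.4)·(0) + (-0.4)·(2) + (3.6)·(2) + (-0.4)·(-4)) / 4 = 8/4 = 2
  s[A,C] = ((-2.4)·(0.2) + (-0.4)·(-0.8) + (-0.4)·(4.2) + (3.6)·(-0.8) + (-0.4)·(-2.8)) / 4 = -3.6/4 = -0.9
  s[B,B] = ((0)·(0) + (0)·(0) + (2)·(2) + (2)·(2) + (-4)·(-4)) / 4 = 24/4 = 6
  s[B,C] = ((0)·(0.2) + (0)·(-0.8) + (2)·(4.2) + (2)·(-0.8) + (-4)·(-2.8)) / 4 = 18/4 = 4.5
  s[C,C] = ((0.2)·(0.2) + (-0.8)·(-0.8) + (4.2)·(4.2) + (-0.8)·(-0.8) + (-2.8)·(-2.8)) / 4 = 26.8/4 = 6.7
  Sample standard deviations s_i = √(s[i,i]):
  s(A) = √(4.8) = 2.1909
  s(B) = √(6) = 2.4495
  s(C) = √(6.7) = 2.5884

Step 3 — r_{ij} = s_{ij} / (s_i · s_j):
  r[A,A] = 1 (diagonal).
  r[A,B] = 2 / (2.1909 · 2.4495) = 2 / 5.3666 = 0.3727
  r[A,C] = -0.9 / (2.1909 · 2.5884) = -0.9 / 5.671 = -0.1587
  r[B,B] = 1 (diagonal).
  r[B,C] = 4.5 / (2.4495 · 2.5884) = 4.5 / 6.3403 = 0.7097
  r[C,C] = 1 (diagonal).

R is symmetric with unit diagonal. Assembling:

R = [[1, 0.3727, -0.1587],
 [0.3727, 1, 0.7097],
 [-0.1587, 0.7097, 1]]
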